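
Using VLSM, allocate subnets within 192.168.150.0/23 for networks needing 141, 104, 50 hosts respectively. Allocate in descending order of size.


141 hosts -> /24 (254 usable): 192.168.150.0/24
104 hosts -> /25 (126 usable): 192.168.151.0/25
50 hosts -> /26 (62 usable): 192.168.151.128/26
Allocation: 192.168.150.0/24 (141 hosts, 254 usable); 192.168.151.0/25 (104 hosts, 126 usable); 192.168.151.128/26 (50 hosts, 62 usable)


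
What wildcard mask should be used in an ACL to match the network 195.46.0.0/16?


Subnet mask: 255.255.0.0
Wildcard = 255.255.255.255 - subnet mask
255 - 255 = 0
255 - 255 = 0
255 - 0 = 255
255 - 0 = 255
Wildcard: 0.0.255.255


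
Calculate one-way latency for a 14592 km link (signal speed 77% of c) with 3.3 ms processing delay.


Speed = 0.77 * 3e5 km/s = 231000 km/s
Propagation delay = 14592 / 231000 = 0.0632 s = 63.1688 ms
Processing delay = 3.3 ms
Total one-way latency = 66.4688 ms


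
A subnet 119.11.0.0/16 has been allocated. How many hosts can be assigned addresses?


Host bits = 32 - 16 = 16
Total addresses = 2^16 = 65536
Usable = total - 2 (network and broadcast)
Usable hosts: 65534


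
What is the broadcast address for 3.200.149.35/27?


Network: 3.200.149.32/27
Host bits = 5
Set all host bits to 1:
Broadcast: 3.200.149.63


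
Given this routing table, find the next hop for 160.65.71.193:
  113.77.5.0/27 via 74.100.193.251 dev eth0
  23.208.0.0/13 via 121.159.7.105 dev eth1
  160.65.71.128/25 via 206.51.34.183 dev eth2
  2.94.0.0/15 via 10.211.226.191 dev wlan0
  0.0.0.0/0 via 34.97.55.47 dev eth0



Longest prefix match for 160.65.71.193:
  /27 113.77.5.0: no
  /13 23.208.0.0: no
  /25 160.65.71.128: MATCH
  /15 2.94.0.0: no
  /0 0.0.0.0: MATCH
Selected: next-hop 206.51.34.183 via eth2 (matched /25)


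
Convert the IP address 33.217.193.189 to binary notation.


33 = 00100001
217 = 11011001
193 = 11000001
189 = 10111101
Binary: 00100001.11011001.11000001.10111101


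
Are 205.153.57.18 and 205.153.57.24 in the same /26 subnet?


Mask: 255.255.255.192
205.153.57.18 AND mask = 205.153.57.0
205.153.57.24 AND mask = 205.153.57.0
Yes, same subnet (205.153.57.0)


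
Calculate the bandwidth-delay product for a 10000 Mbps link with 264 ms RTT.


BDP = bandwidth * RTT
= 10000 Mbps * 264 ms
= 10000 * 1e6 * 264 / 1000 bits
= 2640000000 bits
= 330000000 bytes
= 322265.625 KB
BDP = 2640000000 bits (330000000 bytes)


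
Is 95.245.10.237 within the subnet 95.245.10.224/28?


Subnet network: 95.245.10.224
Test IP AND mask: 95.245.10.224
Yes, 95.245.10.237 is in 95.245.10.224/28


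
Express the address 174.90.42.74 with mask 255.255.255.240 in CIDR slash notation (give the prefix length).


Binary: 11111111.11111111.11111111.11110000
Count leading 1s
Prefix: /28


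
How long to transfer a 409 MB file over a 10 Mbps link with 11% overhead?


Effective throughput = 10 * (1 - 11/100) = 8.9 Mbps
File size in Mb = 409 * 8 = 3272 Mb
Time = 3272 / 8.9
Time = 367.6404 seconds


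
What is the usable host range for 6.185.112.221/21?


Network: 6.185.112.0
Broadcast: 6.185.119.255
First usable = network + 1
Last usable = broadcast - 1
Range: 6.185.112.1 to 6.185.119.254


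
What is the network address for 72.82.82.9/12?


IP:   01001000.01010010.01010010.00001001
Mask: 11111111.11110000.00000000.00000000
AND operation:
Net:  01001000.01010000.00000000.00000000
Network: 72.80.0.0/12


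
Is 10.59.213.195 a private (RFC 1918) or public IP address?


RFC 1918 private ranges:
  10.0.0.0/8 (10.0.0.0 - 10.255.255.255)
  172.16.0.0/12 (172.16.0.0 - 172.31.255.255)
  192.168.0.0/16 (192.168.0.0 - 192.168.255.255)
Private (in 10.0.0.0/8)


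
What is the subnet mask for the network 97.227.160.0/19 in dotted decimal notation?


/19 means 19 network bits, 13 host bits
Binary: 11111111111111111110000000000000
Mask: 255.255.224.0


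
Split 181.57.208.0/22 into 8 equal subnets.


New prefix = 22 + 3 = 25
Each subnet has 128 addresses
  181.57.208.0/25
  181.57.208.128/25
  181.57.209.0/25
  181.57.209.128/25
  181.57.210.0/25
  181.57.210.128/25
  181.57.211.0/25
  181.57.211.128/25
Subnets: 181.57.208.0/25, 181.57.208.128/25, 181.57.209.0/25, 181.57.209.128/25, 181.57.210.0/25, 181.57.210.128/25, 181.57.211.0/25, 181.57.211.128/25


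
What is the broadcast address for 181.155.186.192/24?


Network: 181.155.186.0/24
Host bits = 8
Set all host bits to 1:
Broadcast: 181.155.186.255


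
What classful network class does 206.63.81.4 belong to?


First octet: 206
Binary: 11001110
110xxxxx -> Class C (192-223)
Class C, default mask 255.255.255.0 (/24)


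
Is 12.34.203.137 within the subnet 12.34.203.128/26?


Subnet network: 12.34.203.128
Test IP AND mask: 12.34.203.128
Yes, 12.34.203.137 is in 12.34.203.128/26


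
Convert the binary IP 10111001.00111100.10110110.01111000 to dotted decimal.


10111001 = 185
00111100 = 60
10110110 = 182
01111000 = 120
IP: 185.60.182.120


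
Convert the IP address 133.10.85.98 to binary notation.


133 = 10000101
10 = 00001010
85 = 01010101
98 = 01100010
Binary: 10000101.00001010.01010101.01100010


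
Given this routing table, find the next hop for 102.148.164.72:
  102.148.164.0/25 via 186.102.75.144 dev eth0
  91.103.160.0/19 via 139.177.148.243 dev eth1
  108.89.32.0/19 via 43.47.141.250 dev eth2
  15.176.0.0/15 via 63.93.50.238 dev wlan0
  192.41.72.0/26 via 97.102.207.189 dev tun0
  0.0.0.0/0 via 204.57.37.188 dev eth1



Longest prefix match for 102.148.164.72:
  /25 102.148.164.0: MATCH
  /19 91.103.160.0: no
  /19 108.89.32.0: no
  /15 15.176.0.0: no
  /26 192.41.72.0: no
  /0 0.0.0.0: MATCH
Selected: next-hop 186.102.75.144 via eth0 (matched /25)


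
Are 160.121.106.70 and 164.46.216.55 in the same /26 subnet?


Mask: 255.255.255.192
160.121.106.70 AND mask = 160.121.106.64
164.46.216.55 AND mask = 164.46.216.0
No, different subnets (160.121.106.64 vs 164.46.216.0)


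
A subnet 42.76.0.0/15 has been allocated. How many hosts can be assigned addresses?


Host bits = 32 - 15 = 17
Total addresses = 2^17 = 131072
Usable = total - 2 (network and broadcast)
Usable hosts: 131070


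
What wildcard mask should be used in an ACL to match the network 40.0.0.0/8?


Subnet mask: 255.0.0.0
Wildcard = 255.255.255.255 - subnet mask
255 - 255 = 0
255 - 0 = 255
255 - 0 = 255
255 - 0 = 255
Wildcard: 0.255.255.255


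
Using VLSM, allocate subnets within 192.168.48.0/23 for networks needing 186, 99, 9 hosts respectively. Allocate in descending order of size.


186 hosts -> /24 (254 usable): 192.168.48.0/24
99 hosts -> /25 (126 usable): 192.168.49.0/25
9 hosts -> /28 (14 usable): 192.168.49.128/28
Allocation: 192.168.48.0/24 (186 hosts, 254 usable); 192.168.49.0/25 (99 hosts, 126 usable); 192.168.49.128/28 (9 hosts, 14 usable)


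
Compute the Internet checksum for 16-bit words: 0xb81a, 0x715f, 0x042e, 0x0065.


Sum all words (with carry folding):
+ 0xb81a = 0xb81a
+ 0x715f = 0x297a
+ 0x042e = 0x2da8
+ 0x0065 = 0x2e0d
One's complement: ~0x2e0d
Checksum = 0xd1f2


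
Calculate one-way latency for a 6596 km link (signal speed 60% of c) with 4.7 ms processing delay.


Speed = 0.6 * 3e5 km/s = 180000 km/s
Propagation delay = 6596 / 180000 = 0.0366 s = 36.6444 ms
Processing delay = 4.7 ms
Total one-way latency = 41.3444 ms


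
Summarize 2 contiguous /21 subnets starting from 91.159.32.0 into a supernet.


Original prefix: /21
Number of subnets: 2 = 2^1
New prefix = 21 - 1 = 20
Supernet: 91.159.32.0/20


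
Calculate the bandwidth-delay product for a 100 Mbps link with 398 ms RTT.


BDP = bandwidth * RTT
= 100 Mbps * 398 ms
= 100 * 1e6 * 398 / 1000 bits
= 39800000 bits
= 4975000 bytes
= 4858.3984 KB
BDP = 39800000 bits (4975000 bytes)


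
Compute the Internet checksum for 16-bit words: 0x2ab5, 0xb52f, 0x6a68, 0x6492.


Sum all words (with carry folding):
+ 0x2ab5 = 0x2ab5
+ 0xb52f = 0xdfe4
+ 0x6a68 = 0x4a4d
+ 0x6492 = 0xaedf
One's complement: ~0xaedf
Checksum = 0x5120


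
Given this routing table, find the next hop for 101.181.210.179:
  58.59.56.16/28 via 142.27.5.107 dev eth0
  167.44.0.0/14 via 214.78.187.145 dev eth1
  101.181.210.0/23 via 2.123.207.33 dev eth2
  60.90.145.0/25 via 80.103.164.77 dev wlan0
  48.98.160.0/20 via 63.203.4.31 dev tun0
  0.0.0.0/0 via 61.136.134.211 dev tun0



Longest prefix match for 101.181.210.179:
  /28 58.59.56.16: no
  /14 167.44.0.0: no
  /23 101.181.210.0: MATCH
  /25 60.90.145.0: no
  /20 48.98.160.0: no
  /0 0.0.0.0: MATCH
Selected: next-hop 2.123.207.33 via eth2 (matched /23)


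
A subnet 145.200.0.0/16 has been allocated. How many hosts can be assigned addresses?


Host bits = 32 - 16 = 16
Total addresses = 2^16 = 65536
Usable = total - 2 (network and broadcast)
Usable hosts: 65534


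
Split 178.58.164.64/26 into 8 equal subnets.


New prefix = 26 + 3 = 29
Each subnet has 8 addresses
  178.58.164.64/29
  178.58.164.72/29
  178.58.164.80/29
  178.58.164.88/29
  178.58.164.96/29
  178.58.164.104/29
  178.58.164.112/29
  178.58.164.120/29
Subnets: 178.58.164.64/29, 178.58.164.72/29, 178.58.164.80/29, 178.58.164.88/29, 178.58.164.96/29, 178.58.164.104/29, 178.58.164.112/29, 178.58.164.120/29


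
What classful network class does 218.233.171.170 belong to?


First octet: 218
Binary: 11011010
110xxxxx -> Class C (192-223)
Class C, default mask 255.255.255.0 (/24)


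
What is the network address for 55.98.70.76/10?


IP:   00110111.01100010.01000110.01001100
Mask: 11111111.11000000.00000000.00000000
AND operation:
Net:  00110111.01000000.00000000.00000000
Network: 55.64.0.0/10


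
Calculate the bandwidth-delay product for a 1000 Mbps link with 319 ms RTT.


BDP = bandwidth * RTT
= 1000 Mbps * 319 ms
= 1000 * 1e6 * 319 / 1000 bits
= 319000000 bits
= 39875000 bytes
= 38940.4297 KB
BDP = 319000000 bits (39875000 bytes)


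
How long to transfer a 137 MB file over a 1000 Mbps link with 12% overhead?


Effective throughput = 1000 * (1 - 12/100) = 880 Mbps
File size in Mb = 137 * 8 = 1096 Mb
Time = 1096 / 880
Time = 1.2455 seconds


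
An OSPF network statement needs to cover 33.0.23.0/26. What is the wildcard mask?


Subnet mask: 255.255.255.192
Wildcard = 255.255.255.255 - subnet mask
255 - 255 = 0
255 - 255 = 0
255 - 255 = 0
255 - 192 = 63
Wildcard: 0.0.0.63


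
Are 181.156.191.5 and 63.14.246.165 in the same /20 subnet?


Mask: 255.255.240.0
181.156.191.5 AND mask = 181.156.176.0
63.14.246.165 AND mask = 63.14.240.0
No, different subnets (181.156.176.0 vs 63.14.240.0)


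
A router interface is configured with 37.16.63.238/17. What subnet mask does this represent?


/17 means 17 network bits, 15 host bits
Binary: 11111111111111111000000000000000
Mask: 255.255.128.0


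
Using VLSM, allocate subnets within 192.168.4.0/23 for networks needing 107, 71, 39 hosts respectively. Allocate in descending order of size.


107 hosts -> /25 (126 usable): 192.168.4.0/25
71 hosts -> /25 (126 usable): 192.168.4.128/25
39 hosts -> /26 (62 usable): 192.168.5.0/26
Allocation: 192.168.4.0/25 (107 hosts, 126 usable); 192.168.4.128/25 (71 hosts, 126 usable); 192.168.5.0/26 (39 hosts, 62 usable)


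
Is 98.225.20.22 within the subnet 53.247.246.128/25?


Subnet network: 53.247.246.128
Test IP AND mask: 98.225.20.0
No, 98.225.20.22 is not in 53.247.246.128/25


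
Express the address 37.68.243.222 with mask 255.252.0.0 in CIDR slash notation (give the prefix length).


Binary: 11111111.11111100.00000000.00000000
Count leading 1s
Prefix: /14


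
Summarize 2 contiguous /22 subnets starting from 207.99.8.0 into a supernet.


Original prefix: /22
Number of subnets: 2 = 2^1
New prefix = 22 - 1 = 21
Supernet: 207.99.8.0/21


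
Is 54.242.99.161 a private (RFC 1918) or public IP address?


RFC 1918 private ranges:
  10.0.0.0/8 (10.0.0.0 - 10.255.255.255)
  172.16.0.0/12 (172.16.0.0 - 172.31.255.255)
  192.168.0.0/16 (192.168.0.0 - 192.168.255.255)
Public (not in any RFC 1918 range)


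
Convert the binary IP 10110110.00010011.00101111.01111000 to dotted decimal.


10110110 = 182
00010011 = 19
00101111 = 47
01111000 = 120
IP: 182.19.47.120


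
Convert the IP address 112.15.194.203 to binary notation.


112 = 01110000
15 = 00001111
194 = 11000010
203 = 11001011
Binary: 01110000.00001111.11000010.11001011


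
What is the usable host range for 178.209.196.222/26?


Network: 178.209.196.192
Broadcast: 178.209.196.255
First usable = network + 1
Last usable = broadcast - 1
Range: 178.209.196.193 to 178.209.196.254


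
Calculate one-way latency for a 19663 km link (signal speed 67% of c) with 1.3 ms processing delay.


Speed = 0.67 * 3e5 km/s = 201000 km/s
Propagation delay = 19663 / 201000 = 0.0978 s = 97.8259 ms
Processing delay = 1.3 ms
Total one-way latency = 99.1259 ms


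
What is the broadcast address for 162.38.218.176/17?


Network: 162.38.128.0/17
Host bits = 15
Set all host bits to 1:
Broadcast: 162.38.255.255


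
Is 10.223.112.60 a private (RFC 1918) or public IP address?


RFC 1918 private ranges:
  10.0.0.0/8 (10.0.0.0 - 10.255.255.255)
  172.16.0.0/12 (172.16.0.0 - 172.31.255.255)
  192.168.0.0/16 (192.168.0.0 - 192.168.255.255)
Private (in 10.0.0.0/8)


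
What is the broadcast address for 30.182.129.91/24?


Network: 30.182.129.0/24
Host bits = 8
Set all host bits to 1:
Broadcast: 30.182.129.255


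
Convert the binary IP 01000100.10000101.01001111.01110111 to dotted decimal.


01000100 = 68
10000101 = 133
01001111 = 79
01110111 = 119
IP: 68.133.79.119


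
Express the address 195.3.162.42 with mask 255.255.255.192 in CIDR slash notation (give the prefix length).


Binary: 11111111.11111111.11111111.11000000
Count leading 1s
Prefix: /26


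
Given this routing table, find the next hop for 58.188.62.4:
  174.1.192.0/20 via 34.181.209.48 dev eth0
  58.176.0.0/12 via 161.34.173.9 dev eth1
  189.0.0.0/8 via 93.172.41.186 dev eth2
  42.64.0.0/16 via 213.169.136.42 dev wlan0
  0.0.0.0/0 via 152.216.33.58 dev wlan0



Longest prefix match for 58.188.62.4:
  /20 174.1.192.0: no
  /12 58.176.0.0: MATCH
  /8 189.0.0.0: no
  /16 42.64.0.0: no
  /0 0.0.0.0: MATCH
Selected: next-hop 161.34.173.9 via eth1 (matched /12)


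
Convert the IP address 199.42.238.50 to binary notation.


199 = 11000111
42 = 00101010
238 = 11101110
50 = 00110010
Binary: 11000111.00101010.11101110.00110010


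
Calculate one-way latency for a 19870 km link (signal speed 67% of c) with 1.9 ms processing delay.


Speed = 0.67 * 3e5 km/s = 201000 km/s
Propagation delay = 19870 / 201000 = 0.0989 s = 98.8557 ms
Processing delay = 1.9 ms
Total one-way latency = 100.7557 ms


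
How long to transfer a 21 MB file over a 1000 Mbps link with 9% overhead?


Effective throughput = 1000 * (1 - 9/100) = 910 Mbps
File size in Mb = 21 * 8 = 168 Mb
Time = 168 / 910
Time = 0.1846 seconds


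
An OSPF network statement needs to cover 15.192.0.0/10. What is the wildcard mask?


Subnet mask: 255.192.0.0
Wildcard = 255.255.255.255 - subnet mask
255 - 255 = 0
255 - 192 = 63
255 - 0 = 255
255 - 0 = 255
Wildcard: 0.63.255.255


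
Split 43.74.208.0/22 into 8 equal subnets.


New prefix = 22 + 3 = 25
Each subnet has 128 addresses
  43.74.208.0/25
  43.74.208.128/25
  43.74.209.0/25
  43.74.209.128/25
  43.74.210.0/25
  43.74.210.128/25
  43.74.211.0/25
  43.74.211.128/25
Subnets: 43.74.208.0/25, 43.74.208.128/25, 43.74.209.0/25, 43.74.209.128/25, 43.74.210.0/25, 43.74.210.128/25, 43.74.211.0/25, 43.74.211.128/25


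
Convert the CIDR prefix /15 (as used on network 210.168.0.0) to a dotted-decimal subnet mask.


/15 means 15 network bits, 17 host bits
Binary: 11111111111111100000000000000000
Mask: 255.254.0.0


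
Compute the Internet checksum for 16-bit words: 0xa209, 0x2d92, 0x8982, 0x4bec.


Sum all words (with carry folding):
+ 0xa209 = 0xa209
+ 0x2d92 = 0xcf9b
+ 0x8982 = 0x591e
+ 0x4bec = 0xa50a
One's complement: ~0xa50a
Checksum = 0x5af5


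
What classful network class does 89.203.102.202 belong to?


First octet: 89
Binary: 01011001
0xxxxxxx -> Class A (1-126)
Class A, default mask 255.0.0.0 (/8)


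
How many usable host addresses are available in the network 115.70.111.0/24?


Host bits = 32 - 24 = 8
Total addresses = 2^8 = 256
Usable = total - 2 (network and broadcast)
Usable hosts: 254


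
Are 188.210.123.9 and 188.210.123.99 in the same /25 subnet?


Mask: 255.255.255.128
188.210.123.9 AND mask = 188.210.123.0
188.210.123.99 AND mask = 188.210.123.0
Yes, same subnet (188.210.123.0)


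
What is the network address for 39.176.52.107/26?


IP:   00100111.10110000.00110100.01101011
Mask: 11111111.11111111.11111111.11000000
AND operation:
Net:  00100111.10110000.00110100.01000000
Network: 39.176.52.64/26


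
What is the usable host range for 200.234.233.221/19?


Network: 200.234.224.0
Broadcast: 200.234.255.255
First usable = network + 1
Last usable = broadcast - 1
Range: 200.234.224.1 to 200.234.255.254


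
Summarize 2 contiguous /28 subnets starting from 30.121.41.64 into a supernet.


Original prefix: /28
Number of subnets: 2 = 2^1
New prefix = 28 - 1 = 27
Supernet: 30.121.41.64/27


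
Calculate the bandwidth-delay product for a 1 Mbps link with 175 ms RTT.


BDP = bandwidth * RTT
= 1 Mbps * 175 ms
= 1 * 1e6 * 175 / 1000 bits
= 175000 bits
= 21875 bytes
= 21.3623 KB
BDP = 175000 bits (21875 bytes)


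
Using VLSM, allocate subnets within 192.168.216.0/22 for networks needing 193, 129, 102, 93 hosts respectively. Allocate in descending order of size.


193 hosts -> /24 (254 usable): 192.168.216.0/24
129 hosts -> /24 (254 usable): 192.168.217.0/24
102 hosts -> /25 (126 usable): 192.168.218.0/25
93 hosts -> /25 (126 usable): 192.168.218.128/25
Allocation: 192.168.216.0/24 (193 hosts, 254 usable); 192.168.217.0/24 (129 hosts, 254 usable); 192.168.218.0/25 (102 hosts, 126 usable); 192.168.218.128/25 (93 hosts, 126 usable)


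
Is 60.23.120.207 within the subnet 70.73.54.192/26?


Subnet network: 70.73.54.192
Test IP AND mask: 60.23.120.192
No, 60.23.120.207 is not in 70.73.54.192/26


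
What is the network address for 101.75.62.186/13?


IP:   01100101.01001011.00111110.10111010
Mask: 11111111.11111000.00000000.00000000
AND operation:
Net:  01100101.01001000.00000000.00000000
Network: 101.72.0.0/13


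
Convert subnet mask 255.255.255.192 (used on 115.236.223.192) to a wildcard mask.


Subnet mask: 255.255.255.192
Wildcard = 255.255.255.255 - subnet mask
255 - 255 = 0
255 - 255 = 0
255 - 255 = 0
255 - 192 = 63
Wildcard: 0.0.0.63


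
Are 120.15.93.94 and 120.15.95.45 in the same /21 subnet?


Mask: 255.255.248.0
120.15.93.94 AND mask = 120.15.88.0
120.15.95.45 AND mask = 120.15.88.0
Yes, same subnet (120.15.88.0)


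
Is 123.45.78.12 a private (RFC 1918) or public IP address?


RFC 1918 private ranges:
  10.0.0.0/8 (10.0.0.0 - 10.255.255.255)
  172.16.0.0/12 (172.16.0.0 - 172.31.255.255)
  192.168.0.0/16 (192.168.0.0 - 192.168.255.255)
Public (not in any RFC 1918 range)


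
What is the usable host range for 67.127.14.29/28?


Network: 67.127.14.16
Broadcast: 67.127.14.31
First usable = network + 1
Last usable = broadcast - 1
Range: 67.127.14.17 to 67.127.14.30


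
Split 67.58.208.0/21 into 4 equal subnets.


New prefix = 21 + 2 = 23
Each subnet has 512 addresses
  67.58.208.0/23
  67.58.210.0/23
  67.58.212.0/23
  67.58.214.0/23
Subnets: 67.58.208.0/23, 67.58.210.0/23, 67.58.212.0/23, 67.58.214.0/23


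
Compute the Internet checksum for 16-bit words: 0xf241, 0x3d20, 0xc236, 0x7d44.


Sum all words (with carry folding):
+ 0xf241 = 0xf241
+ 0x3d20 = 0x2f62
+ 0xc236 = 0xf198
+ 0x7d44 = 0x6edd
One's complement: ~0x6edd
Checksum = 0x9122


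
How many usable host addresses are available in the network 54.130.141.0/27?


Host bits = 32 - 27 = 5
Total addresses = 2^5 = 32
Usable = total - 2 (network and broadcast)
Usable hosts: 30


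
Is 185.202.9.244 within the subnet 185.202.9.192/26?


Subnet network: 185.202.9.192
Test IP AND mask: 185.202.9.192
Yes, 185.202.9.244 is in 185.202.9.192/26


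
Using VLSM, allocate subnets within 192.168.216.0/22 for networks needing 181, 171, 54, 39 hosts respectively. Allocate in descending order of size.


181 hosts -> /24 (254 usable): 192.168.216.0/24
171 hosts -> /24 (254 usable): 192.168.217.0/24
54 hosts -> /26 (62 usable): 192.168.218.0/26
39 hosts -> /26 (62 usable): 192.168.218.64/26
Allocation: 192.168.216.0/24 (181 hosts, 254 usable); 192.168.217.0/24 (171 hosts, 254 usable); 192.168.218.0/26 (54 hosts, 62 usable); 192.168.218.64/26 (39 hosts, 62 usable)


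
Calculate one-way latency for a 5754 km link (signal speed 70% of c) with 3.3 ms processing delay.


Speed = 0.7 * 3e5 km/s = 210000 km/s
Propagation delay = 5754 / 210000 = 0.0274 s = 27.4 ms
Processing delay = 3.3 ms
Total one-way latency = 30.7 ms


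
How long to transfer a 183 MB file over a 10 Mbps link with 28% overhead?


Effective throughput = 10 * (1 - 28/100) = 7.2 Mbps
File size in Mb = 183 * 8 = 1464 Mb
Time = 1464 / 7.2
Time = 203.3333 seconds


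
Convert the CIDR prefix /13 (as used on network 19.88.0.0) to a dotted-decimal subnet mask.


/13 means 13 network bits, 19 host bits
Binary: 11111111111110000000000000000000
Mask: 255.248.0.0


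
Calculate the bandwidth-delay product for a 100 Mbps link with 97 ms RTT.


BDP = bandwidth * RTT
= 100 Mbps * 97 ms
= 100 * 1e6 * 97 / 1000 bits
= 9700000 bits
= 1212500 bytes
= 1184.082 KB
BDP = 9700000 bits (1212500 bytes)


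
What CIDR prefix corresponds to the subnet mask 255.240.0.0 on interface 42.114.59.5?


Binary: 11111111.11110000.00000000.00000000
Count leading 1s
Prefix: /12


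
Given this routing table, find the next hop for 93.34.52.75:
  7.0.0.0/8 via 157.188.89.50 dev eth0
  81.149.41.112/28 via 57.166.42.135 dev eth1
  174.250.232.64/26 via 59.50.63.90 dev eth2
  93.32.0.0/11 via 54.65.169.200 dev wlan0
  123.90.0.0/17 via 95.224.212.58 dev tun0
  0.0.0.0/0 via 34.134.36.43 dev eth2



Longest prefix match for 93.34.52.75:
  /8 7.0.0.0: no
  /28 81.149.41.112: no
  /26 174.250.232.64: no
  /11 93.32.0.0: MATCH
  /17 123.90.0.0: no
  /0 0.0.0.0: MATCH
Selected: next-hop 54.65.169.200 via wlan0 (matched /11)


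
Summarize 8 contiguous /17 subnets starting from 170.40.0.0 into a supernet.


Original prefix: /17
Number of subnets: 8 = 2^3
New prefix = 17 - 3 = 14
Supernet: 170.40.0.0/14


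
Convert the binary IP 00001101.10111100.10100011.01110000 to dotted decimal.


00001101 = 13
10111100 = 188
10100011 = 163
01110000 = 112
IP: 13.188.163.112


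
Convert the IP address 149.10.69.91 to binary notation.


149 = 10010101
10 = 00001010
69 = 01000101
91 = 01011011
Binary: 10010101.00001010.01000101.01011011


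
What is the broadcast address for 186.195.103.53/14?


Network: 186.192.0.0/14
Host bits = 18
Set all host bits to 1:
Broadcast: 186.195.255.255


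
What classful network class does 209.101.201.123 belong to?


First octet: 209
Binary: 11010001
110xxxxx -> Class C (192-223)
Class C, default mask 255.255.255.0 (/24)


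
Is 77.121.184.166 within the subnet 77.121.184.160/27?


Subnet network: 77.121.184.160
Test IP AND mask: 77.121.184.160
Yes, 77.121.184.166 is in 77.121.184.160/27


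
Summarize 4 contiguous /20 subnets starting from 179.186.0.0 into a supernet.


Original prefix: /20
Number of subnets: 4 = 2^2
New prefix = 20 - 2 = 18
Supernet: 179.186.0.0/18


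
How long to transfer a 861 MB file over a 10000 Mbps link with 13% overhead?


Effective throughput = 10000 * (1 - 13/100) = 8700 Mbps
File size in Mb = 861 * 8 = 6888 Mb
Time = 6888 / 8700
Time = 0.7917 seconds


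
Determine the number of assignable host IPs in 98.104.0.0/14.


Host bits = 32 - 14 = 18
Total addresses = 2^18 = 262144
Usable = total - 2 (network and broadcast)
Usable hosts: 262142


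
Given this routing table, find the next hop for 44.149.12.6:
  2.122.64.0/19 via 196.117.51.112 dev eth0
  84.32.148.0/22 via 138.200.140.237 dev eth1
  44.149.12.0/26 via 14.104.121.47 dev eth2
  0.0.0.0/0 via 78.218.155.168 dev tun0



Longest prefix match for 44.149.12.6:
  /19 2.122.64.0: no
  /22 84.32.148.0: no
  /26 44.149.12.0: MATCH
  /0 0.0.0.0: MATCH
Selected: next-hop 14.104.121.47 via eth2 (matched /26)


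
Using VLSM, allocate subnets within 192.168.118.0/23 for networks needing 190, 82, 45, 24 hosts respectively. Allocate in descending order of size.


190 hosts -> /24 (254 usable): 192.168.118.0/24
82 hosts -> /25 (126 usable): 192.168.119.0/25
45 hosts -> /26 (62 usable): 192.168.119.128/26
24 hosts -> /27 (30 usable): 192.168.119.192/27
Allocation: 192.168.118.0/24 (190 hosts, 254 usable); 192.168.119.0/25 (82 hosts, 126 usable); 192.168.119.128/26 (45 hosts, 62 usable); 192.168.119.192/27 (24 hosts, 30 usable)


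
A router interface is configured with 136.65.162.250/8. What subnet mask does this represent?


/8 means 8 network bits, 24 host bits
Binary: 11111111000000000000000000000000
Mask: 255.0.0.0


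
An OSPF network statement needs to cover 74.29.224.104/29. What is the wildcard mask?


Subnet mask: 255.255.255.248
Wildcard = 255.255.255.255 - subnet mask
255 - 255 = 0
255 - 255 = 0
255 - 255 = 0
255 - 248 = 7
Wildcard: 0.0.0.7


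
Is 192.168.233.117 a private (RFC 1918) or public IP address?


RFC 1918 private ranges:
  10.0.0.0/8 (10.0.0.0 - 10.255.255.255)
  172.16.0.0/12 (172.16.0.0 - 172.31.255.255)
  192.168.0.0/16 (192.168.0.0 - 192.168.255.255)
Private (in 192.168.0.0/16)


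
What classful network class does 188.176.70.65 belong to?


First octet: 188
Binary: 10111100
10xxxxxx -> Class B (128-191)
Class B, default mask 255.255.0.0 (/16)


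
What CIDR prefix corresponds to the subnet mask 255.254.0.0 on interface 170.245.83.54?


Binary: 11111111.11111110.00000000.00000000
Count leading 1s
Prefix: /15


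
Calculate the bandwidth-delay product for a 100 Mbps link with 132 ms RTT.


BDP = bandwidth * RTT
= 100 Mbps * 132 ms
= 100 * 1e6 * 132 / 1000 bits
= 13200000 bits
= 1650000 bytes
= 1611.3281 KB
BDP = 13200000 bits (1650000 bytes)


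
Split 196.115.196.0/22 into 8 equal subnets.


New prefix = 22 + 3 = 25
Each subnet has 128 addresses
  196.115.196.0/25
  196.115.196.128/25
  196.115.197.0/25
  196.115.197.128/25
  196.115.198.0/25
  196.115.198.128/25
  196.115.199.0/25
  196.115.199.128/25
Subnets: 196.115.196.0/25, 196.115.196.128/25, 196.115.197.0/25, 196.115.197.128/25, 196.115.198.0/25, 196.115.198.128/25, 196.115.199.0/25, 196.115.199.128/25


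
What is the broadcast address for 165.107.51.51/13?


Network: 165.104.0.0/13
Host bits = 19
Set all host bits to 1:
Broadcast: 165.111.255.255


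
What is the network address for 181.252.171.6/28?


IP:   10110101.11111100.10101011.00000110
Mask: 11111111.11111111.11111111.11110000
AND operation:
Net:  10110101.11111100.10101011.00000000
Network: 181.252.171.0/28


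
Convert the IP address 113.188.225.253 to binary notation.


113 = 01110001
188 = 10111100
225 = 11100001
253 = 11111101
Binary: 01110001.10111100.11100001.11111101


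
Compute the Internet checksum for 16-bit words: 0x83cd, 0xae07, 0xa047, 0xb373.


Sum all words (with carry folding):
+ 0x83cd = 0x83cd
+ 0xae07 = 0x31d5
+ 0xa047 = 0xd21c
+ 0xb373 = 0x8590
One's complement: ~0x8590
Checksum = 0x7a6f


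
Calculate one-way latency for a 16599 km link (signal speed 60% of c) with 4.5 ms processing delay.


Speed = 0.6 * 3e5 km/s = 180000 km/s
Propagation delay = 16599 / 180000 = 0.0922 s = 92.2167 ms
Processing delay = 4.5 ms
Total one-way latency = 96.7167 ms


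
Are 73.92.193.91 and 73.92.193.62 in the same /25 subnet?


Mask: 255.255.255.128
73.92.193.91 AND mask = 73.92.193.0
73.92.193.62 AND mask = 73.92.193.0
Yes, same subnet (73.92.193.0)


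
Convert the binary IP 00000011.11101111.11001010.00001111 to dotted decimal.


00000011 = 3
11101111 = 239
11001010 = 202
00001111 = 15
IP: 3.239.202.15


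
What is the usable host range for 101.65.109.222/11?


Network: 101.64.0.0
Broadcast: 101.95.255.255
First usable = network + 1
Last usable = broadcast - 1
Range: 101.64.0.1 to 101.95.255.254


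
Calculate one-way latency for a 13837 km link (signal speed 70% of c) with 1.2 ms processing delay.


Speed = 0.7 * 3e5 km/s = 210000 km/s
Propagation delay = 13837 / 210000 = 0.0659 s = 65.8905 ms
Processing delay = 1.2 ms
Total one-way latency = 67.0905 ms


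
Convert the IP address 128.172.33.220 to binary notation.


128 = 10000000
172 = 10101100
33 = 00100001
220 = 11011100
Binary: 10000000.10101100.00100001.11011100


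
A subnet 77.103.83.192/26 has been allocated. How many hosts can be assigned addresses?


Host bits = 32 - 26 = 6
Total addresses = 2^6 = 64
Usable = total - 2 (network and broadcast)
Usable hosts: 62


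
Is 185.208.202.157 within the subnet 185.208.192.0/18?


Subnet network: 185.208.192.0
Test IP AND mask: 185.208.192.0
Yes, 185.208.202.157 is in 185.208.192.0/18


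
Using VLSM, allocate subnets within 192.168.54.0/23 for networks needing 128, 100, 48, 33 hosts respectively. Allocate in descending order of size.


128 hosts -> /24 (254 usable): 192.168.54.0/24
100 hosts -> /25 (126 usable): 192.168.55.0/25
48 hosts -> /26 (62 usable): 192.168.55.128/26
33 hosts -> /26 (62 usable): 192.168.55.192/26
Allocation: 192.168.54.0/24 (128 hosts, 254 usable); 192.168.55.0/25 (100 hosts, 126 usable); 192.168.55.128/26 (48 hosts, 62 usable); 192.168.55.192/26 (33 hosts, 62 usable)


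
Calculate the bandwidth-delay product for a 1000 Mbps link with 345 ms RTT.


BDP = bandwidth * RTT
= 1000 Mbps * 345 ms
= 1000 * 1e6 * 345 / 1000 bits
= 345000000 bits
= 43125000 bytes
= 42114.2578 KB
BDP = 345000000 bits (43125000 bytes)


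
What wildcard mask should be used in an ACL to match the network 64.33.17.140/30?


Subnet mask: 255.255.255.252
Wildcard = 255.255.255.255 - subnet mask
255 - 255 = 0
255 - 255 = 0
255 - 255 = 0
255 - 252 = 3
Wildcard: 0.0.0.3


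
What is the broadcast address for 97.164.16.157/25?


Network: 97.164.16.128/25
Host bits = 7
Set all host bits to 1:
Broadcast: 97.164.16.255


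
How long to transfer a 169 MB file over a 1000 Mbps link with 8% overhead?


Effective throughput = 1000 * (1 - 8/100) = 920 Mbps
File size in Mb = 169 * 8 = 1352 Mb
Time = 1352 / 920
Time = 1.4696 seconds


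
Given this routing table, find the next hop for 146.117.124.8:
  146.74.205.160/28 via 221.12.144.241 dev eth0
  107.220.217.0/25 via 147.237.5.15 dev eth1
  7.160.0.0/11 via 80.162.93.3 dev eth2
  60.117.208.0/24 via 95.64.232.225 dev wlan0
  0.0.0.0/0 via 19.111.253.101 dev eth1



Longest prefix match for 146.117.124.8:
  /28 146.74.205.160: no
  /25 107.220.217.0: no
  /11 7.160.0.0: no
  /24 60.117.208.0: no
  /0 0.0.0.0: MATCH
Selected: next-hop 19.111.253.101 via eth1 (matched /0)


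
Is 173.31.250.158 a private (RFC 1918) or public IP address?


RFC 1918 private ranges:
  10.0.0.0/8 (10.0.0.0 - 10.255.255.255)
  172.16.0.0/12 (172.16.0.0 - 172.31.255.255)
  192.168.0.0/16 (192.168.0.0 - 192.168.255.255)
Public (not in any RFC 1918 range)


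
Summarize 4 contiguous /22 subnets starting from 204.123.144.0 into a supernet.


Original prefix: /22
Number of subnets: 4 = 2^2
New prefix = 22 - 2 = 20
Supernet: 204.123.144.0/20


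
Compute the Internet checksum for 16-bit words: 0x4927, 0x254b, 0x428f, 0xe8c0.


Sum all words (with carry folding):
+ 0x4927 = 0x4927
+ 0x254b = 0x6e72
+ 0x428f = 0xb101
+ 0xe8c0 = 0x99c2
One's complement: ~0x99c2
Checksum = 0x663d


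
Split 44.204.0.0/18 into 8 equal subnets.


New prefix = 18 + 3 = 21
Each subnet has 2048 addresses
  44.204.0.0/21
  44.204.8.0/21
  44.204.16.0/21
  44.204.24.0/21
  44.204.32.0/21
  44.204.40.0/21
  44.204.48.0/21
  44.204.56.0/21
Subnets: 44.204.0.0/21, 44.204.8.0/21, 44.204.16.0/21, 44.204.24.0/21, 44.204.32.0/21, 44.204.40.0/21, 44.204.48.0/21, 44.204.56.0/21


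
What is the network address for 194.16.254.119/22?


IP:   11000010.00010000.11111110.01110111
Mask: 11111111.11111111.11111100.00000000
AND operation:
Net:  11000010.00010000.11111100.00000000
Network: 194.16.252.0/22


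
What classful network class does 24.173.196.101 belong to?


First octet: 24
Binary: 00011000
0xxxxxxx -> Class A (1-126)
Class A, default mask 255.0.0.0 (/8)


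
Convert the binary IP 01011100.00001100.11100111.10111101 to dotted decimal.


01011100 = 92
00001100 = 12
11100111 = 231
10111101 = 189
IP: 92.12.231.189


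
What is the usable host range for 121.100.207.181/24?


Network: 121.100.207.0
Broadcast: 121.100.207.255
First usable = network + 1
Last usable = broadcast - 1
Range: 121.100.207.1 to 121.100.207.254


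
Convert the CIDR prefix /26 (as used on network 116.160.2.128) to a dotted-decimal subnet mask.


/26 means 26 network bits, 6 host bits
Binary: 11111111111111111111111111000000
Mask: 255.255.255.192


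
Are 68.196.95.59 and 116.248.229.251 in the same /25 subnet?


Mask: 255.255.255.128
68.196.95.59 AND mask = 68.196.95.0
116.248.229.251 AND mask = 116.248.229.128
No, different subnets (68.196.95.0 vs 116.248.229.128)


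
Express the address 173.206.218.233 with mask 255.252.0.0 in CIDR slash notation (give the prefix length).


Binary: 11111111.11111100.00000000.00000000
Count leading 1s
Prefix: /14


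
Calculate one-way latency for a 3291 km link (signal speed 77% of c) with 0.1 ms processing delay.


Speed = 0.77 * 3e5 km/s = 231000 km/s
Propagation delay = 3291 / 231000 = 0.0142 s = 14.2468 ms
Processing delay = 0.1 ms
Total one-way latency = 14.3468 ms


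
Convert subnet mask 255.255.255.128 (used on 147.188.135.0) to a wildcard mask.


Subnet mask: 255.255.255.128
Wildcard = 255.255.255.255 - subnet mask
255 - 255 = 0
255 - 255 = 0
255 - 255 = 0
255 - 128 = 127
Wildcard: 0.0.0.127


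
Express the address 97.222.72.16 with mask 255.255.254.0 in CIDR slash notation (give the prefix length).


Binary: 11111111.11111111.11111110.00000000
Count leading 1s
Prefix: /23


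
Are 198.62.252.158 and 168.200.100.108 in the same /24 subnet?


Mask: 255.255.255.0
198.62.252.158 AND mask = 198.62.252.0
168.200.100.108 AND mask = 168.200.100.0
No, different subnets (198.62.252.0 vs 168.200.100.0)


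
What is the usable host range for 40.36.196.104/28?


Network: 40.36.196.96
Broadcast: 40.36.196.111
First usable = network + 1
Last usable = broadcast - 1
Range: 40.36.196.97 to 40.36.196.110


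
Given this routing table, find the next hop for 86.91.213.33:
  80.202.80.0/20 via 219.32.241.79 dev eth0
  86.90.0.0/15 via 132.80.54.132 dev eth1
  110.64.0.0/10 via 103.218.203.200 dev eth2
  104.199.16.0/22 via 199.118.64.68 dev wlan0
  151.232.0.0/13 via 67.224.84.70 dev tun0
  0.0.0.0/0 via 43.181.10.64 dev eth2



Longest prefix match for 86.91.213.33:
  /20 80.202.80.0: no
  /15 86.90.0.0: MATCH
  /10 110.64.0.0: no
  /22 104.199.16.0: no
  /13 151.232.0.0: no
  /0 0.0.0.0: MATCH
Selected: next-hop 132.80.54.132 via eth1 (matched /15)


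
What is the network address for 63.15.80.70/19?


IP:   00111111.00001111.01010000.01000110
Mask: 11111111.11111111.11100000.00000000
AND operation:
Net:  00111111.00001111.01000000.00000000
Network: 63.15.64.0/19


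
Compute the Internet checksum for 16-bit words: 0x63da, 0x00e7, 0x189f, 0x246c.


Sum all words (with carry folding):
+ 0x63da = 0x63da
+ 0x00e7 = 0x64c1
+ 0x189f = 0x7d60
+ 0x246c = 0xa1cc
One's complement: ~0xa1cc
Checksum = 0x5e33


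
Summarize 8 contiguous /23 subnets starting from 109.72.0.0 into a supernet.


Original prefix: /23
Number of subnets: 8 = 2^3
New prefix = 23 - 3 = 20
Supernet: 109.72.0.0/20


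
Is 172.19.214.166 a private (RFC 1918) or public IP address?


RFC 1918 private ranges:
  10.0.0.0/8 (10.0.0.0 - 10.255.255.255)
  172.16.0.0/12 (172.16.0.0 - 172.31.255.255)
  192.168.0.0/16 (192.168.0.0 - 192.168.255.255)
Private (in 172.16.0.0/12)


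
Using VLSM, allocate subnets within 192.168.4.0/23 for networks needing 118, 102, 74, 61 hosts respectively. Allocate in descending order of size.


118 hosts -> /25 (126 usable): 192.168.4.0/25
102 hosts -> /25 (126 usable): 192.168.4.128/25
74 hosts -> /25 (126 usable): 192.168.5.0/25
61 hosts -> /26 (62 usable): 192.168.5.128/26
Allocation: 192.168.4.0/25 (118 hosts, 126 usable); 192.168.4.128/25 (102 hosts, 126 usable); 192.168.5.0/25 (74 hosts, 126 usable); 192.168.5.128/26 (61 hosts, 62 usable)


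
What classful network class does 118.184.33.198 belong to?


First octet: 118
Binary: 01110110
0xxxxxxx -> Class A (1-126)
Class A, default mask 255.0.0.0 (/8)


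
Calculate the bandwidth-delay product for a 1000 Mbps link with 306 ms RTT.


BDP = bandwidth * RTT
= 1000 Mbps * 306 ms
= 1000 * 1e6 * 306 / 1000 bits
= 306000000 bits
= 38250000 bytes
= 37353.5156 KB
BDP = 306000000 bits (38250000 bytes)


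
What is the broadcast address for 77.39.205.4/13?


Network: 77.32.0.0/13
Host bits = 19
Set all host bits to 1:
Broadcast: 77.39.255.255


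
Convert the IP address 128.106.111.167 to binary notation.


128 = 10000000
106 = 01101010
111 = 01101111
167 = 10100111
Binary: 10000000.01101010.01101111.10100111


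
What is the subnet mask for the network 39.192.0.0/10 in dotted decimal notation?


/10 means 10 network bits, 22 host bits
Binary: 11111111110000000000000000000000
Mask: 255.192.0.0


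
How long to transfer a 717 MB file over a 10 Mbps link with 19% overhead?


Effective throughput = 10 * (1 - 19/100) = 8.1 Mbps
File size in Mb = 717 * 8 = 5736 Mb
Time = 5736 / 8.1
Time = 708.1481 seconds


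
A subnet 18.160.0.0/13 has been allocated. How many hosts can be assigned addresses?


Host bits = 32 - 13 = 19
Total addresses = 2^19 = 524288
Usable = total - 2 (network and broadcast)
Usable hosts: 524286


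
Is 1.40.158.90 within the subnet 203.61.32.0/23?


Subnet network: 203.61.32.0
Test IP AND mask: 1.40.158.0
No, 1.40.158.90 is not in 203.61.32.0/23


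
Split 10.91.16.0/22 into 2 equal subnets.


New prefix = 22 + 1 = 23
Each subnet has 512 addresses
  10.91.16.0/23
  10.91.18.0/23
Subnets: 10.91.16.0/23, 10.91.18.0/23


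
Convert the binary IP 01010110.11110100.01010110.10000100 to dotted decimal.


01010110 = 86
11110100 = 244
01010110 = 86
10000100 = 132
IP: 86.244.86.132


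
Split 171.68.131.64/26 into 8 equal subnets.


New prefix = 26 + 3 = 29
Each subnet has 8 addresses
  171.68.131.64/29
  171.68.131.72/29
  171.68.131.80/29
  171.68.131.88/29
  171.68.131.96/29
  171.68.131.104/29
  171.68.131.112/29
  171.68.131.120/29
Subnets: 171.68.131.64/29, 171.68.131.72/29, 171.68.131.80/29, 171.68.131.88/29, 171.68.131.96/29, 171.68.131.104/29, 171.68.131.112/29, 171.68.131.120/29


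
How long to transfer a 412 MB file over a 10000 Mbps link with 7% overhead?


Effective throughput = 10000 * (1 - 7/100) = 9300 Mbps
File size in Mb = 412 * 8 = 3296 Mb
Time = 3296 / 9300
Time = 0.3544 seconds


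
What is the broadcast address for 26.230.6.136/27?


Network: 26.230.6.128/27
Host bits = 5
Set all host bits to 1:
Broadcast: 26.230.6.159


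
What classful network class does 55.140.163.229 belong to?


First octet: 55
Binary: 00110111
0xxxxxxx -> Class A (1-126)
Class A, default mask 255.0.0.0 (/8)


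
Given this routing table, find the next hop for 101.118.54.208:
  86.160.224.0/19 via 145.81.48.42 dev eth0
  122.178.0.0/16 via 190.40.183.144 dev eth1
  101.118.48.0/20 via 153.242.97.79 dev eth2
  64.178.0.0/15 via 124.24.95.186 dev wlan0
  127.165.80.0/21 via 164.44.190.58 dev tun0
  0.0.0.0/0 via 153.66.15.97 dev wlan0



Longest prefix match for 101.118.54.208:
  /19 86.160.224.0: no
  /16 122.178.0.0: no
  /20 101.118.48.0: MATCH
  /15 64.178.0.0: no
  /21 127.165.80.0: no
  /0 0.0.0.0: MATCH
Selected: next-hop 153.242.97.79 via eth2 (matched /20)
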